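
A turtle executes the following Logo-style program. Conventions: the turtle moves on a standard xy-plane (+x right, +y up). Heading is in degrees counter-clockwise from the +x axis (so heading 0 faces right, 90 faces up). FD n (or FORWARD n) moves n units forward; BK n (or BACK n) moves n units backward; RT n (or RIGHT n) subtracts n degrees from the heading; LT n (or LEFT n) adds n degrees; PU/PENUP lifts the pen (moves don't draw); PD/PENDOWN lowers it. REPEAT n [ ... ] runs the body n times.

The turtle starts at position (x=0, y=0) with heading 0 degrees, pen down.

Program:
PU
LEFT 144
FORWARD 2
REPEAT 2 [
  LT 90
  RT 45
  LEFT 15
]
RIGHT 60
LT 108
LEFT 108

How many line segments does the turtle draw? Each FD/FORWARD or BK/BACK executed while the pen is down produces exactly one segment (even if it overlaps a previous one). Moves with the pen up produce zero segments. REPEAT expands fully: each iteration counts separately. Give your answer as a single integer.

Executing turtle program step by step:
Start: pos=(0,0), heading=0, pen down
PU: pen up
LT 144: heading 0 -> 144
FD 2: (0,0) -> (-1.618,1.176) [heading=144, move]
REPEAT 2 [
  -- iteration 1/2 --
  LT 90: heading 144 -> 234
  RT 45: heading 234 -> 189
  LT 15: heading 189 -> 204
  -- iteration 2/2 --
  LT 90: heading 204 -> 294
  RT 45: heading 294 -> 249
  LT 15: heading 249 -> 264
]
RT 60: heading 264 -> 204
LT 108: heading 204 -> 312
LT 108: heading 312 -> 60
Final: pos=(-1.618,1.176), heading=60, 0 segment(s) drawn
Segments drawn: 0

Answer: 0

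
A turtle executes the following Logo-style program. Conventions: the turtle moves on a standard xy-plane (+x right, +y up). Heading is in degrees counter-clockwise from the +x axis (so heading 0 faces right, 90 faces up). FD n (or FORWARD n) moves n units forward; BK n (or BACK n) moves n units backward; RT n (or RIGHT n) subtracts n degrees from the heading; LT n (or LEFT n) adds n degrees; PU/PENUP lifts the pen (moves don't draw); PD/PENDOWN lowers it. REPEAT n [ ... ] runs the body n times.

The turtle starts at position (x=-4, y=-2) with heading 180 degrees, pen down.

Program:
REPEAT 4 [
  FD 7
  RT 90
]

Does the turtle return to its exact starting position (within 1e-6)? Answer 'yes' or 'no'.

Executing turtle program step by step:
Start: pos=(-4,-2), heading=180, pen down
REPEAT 4 [
  -- iteration 1/4 --
  FD 7: (-4,-2) -> (-11,-2) [heading=180, draw]
  RT 90: heading 180 -> 90
  -- iteration 2/4 --
  FD 7: (-11,-2) -> (-11,5) [heading=90, draw]
  RT 90: heading 90 -> 0
  -- iteration 3/4 --
  FD 7: (-11,5) -> (-4,5) [heading=0, draw]
  RT 90: heading 0 -> 270
  -- iteration 4/4 --
  FD 7: (-4,5) -> (-4,-2) [heading=270, draw]
  RT 90: heading 270 -> 180
]
Final: pos=(-4,-2), heading=180, 4 segment(s) drawn

Start position: (-4, -2)
Final position: (-4, -2)
Distance = 0; < 1e-6 -> CLOSED

Answer: yes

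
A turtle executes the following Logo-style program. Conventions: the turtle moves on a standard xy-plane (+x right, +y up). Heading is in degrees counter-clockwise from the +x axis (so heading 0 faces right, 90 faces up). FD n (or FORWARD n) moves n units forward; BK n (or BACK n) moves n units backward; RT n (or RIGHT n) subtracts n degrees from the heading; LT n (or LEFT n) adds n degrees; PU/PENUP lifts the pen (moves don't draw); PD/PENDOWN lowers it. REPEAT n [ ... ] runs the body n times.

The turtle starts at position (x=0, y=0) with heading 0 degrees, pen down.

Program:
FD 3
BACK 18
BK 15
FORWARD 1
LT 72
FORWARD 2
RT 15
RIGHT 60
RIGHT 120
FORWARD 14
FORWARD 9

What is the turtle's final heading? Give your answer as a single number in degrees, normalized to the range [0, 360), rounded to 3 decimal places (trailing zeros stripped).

Executing turtle program step by step:
Start: pos=(0,0), heading=0, pen down
FD 3: (0,0) -> (3,0) [heading=0, draw]
BK 18: (3,0) -> (-15,0) [heading=0, draw]
BK 15: (-15,0) -> (-30,0) [heading=0, draw]
FD 1: (-30,0) -> (-29,0) [heading=0, draw]
LT 72: heading 0 -> 72
FD 2: (-29,0) -> (-28.382,1.902) [heading=72, draw]
RT 15: heading 72 -> 57
RT 60: heading 57 -> 357
RT 120: heading 357 -> 237
FD 14: (-28.382,1.902) -> (-36.007,-9.839) [heading=237, draw]
FD 9: (-36.007,-9.839) -> (-40.909,-17.387) [heading=237, draw]
Final: pos=(-40.909,-17.387), heading=237, 7 segment(s) drawn

Answer: 237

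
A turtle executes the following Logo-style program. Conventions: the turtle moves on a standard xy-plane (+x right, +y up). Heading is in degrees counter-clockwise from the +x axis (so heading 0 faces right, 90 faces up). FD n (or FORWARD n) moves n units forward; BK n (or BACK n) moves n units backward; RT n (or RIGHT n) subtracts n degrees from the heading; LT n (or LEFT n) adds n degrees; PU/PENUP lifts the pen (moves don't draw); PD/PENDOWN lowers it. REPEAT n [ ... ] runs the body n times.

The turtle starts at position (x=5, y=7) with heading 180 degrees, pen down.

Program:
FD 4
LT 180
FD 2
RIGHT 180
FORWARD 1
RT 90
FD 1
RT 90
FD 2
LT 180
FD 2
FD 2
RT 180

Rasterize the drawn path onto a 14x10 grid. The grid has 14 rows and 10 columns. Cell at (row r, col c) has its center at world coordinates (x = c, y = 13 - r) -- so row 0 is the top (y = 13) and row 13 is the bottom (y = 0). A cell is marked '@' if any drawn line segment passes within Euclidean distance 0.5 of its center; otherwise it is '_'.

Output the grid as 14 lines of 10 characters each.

Segment 0: (5,7) -> (1,7)
Segment 1: (1,7) -> (3,7)
Segment 2: (3,7) -> (2,7)
Segment 3: (2,7) -> (2,8)
Segment 4: (2,8) -> (4,8)
Segment 5: (4,8) -> (2,8)
Segment 6: (2,8) -> (0,8)

Answer: __________
__________
__________
__________
__________
@@@@@_____
_@@@@@____
__________
__________
__________
__________
__________
__________
__________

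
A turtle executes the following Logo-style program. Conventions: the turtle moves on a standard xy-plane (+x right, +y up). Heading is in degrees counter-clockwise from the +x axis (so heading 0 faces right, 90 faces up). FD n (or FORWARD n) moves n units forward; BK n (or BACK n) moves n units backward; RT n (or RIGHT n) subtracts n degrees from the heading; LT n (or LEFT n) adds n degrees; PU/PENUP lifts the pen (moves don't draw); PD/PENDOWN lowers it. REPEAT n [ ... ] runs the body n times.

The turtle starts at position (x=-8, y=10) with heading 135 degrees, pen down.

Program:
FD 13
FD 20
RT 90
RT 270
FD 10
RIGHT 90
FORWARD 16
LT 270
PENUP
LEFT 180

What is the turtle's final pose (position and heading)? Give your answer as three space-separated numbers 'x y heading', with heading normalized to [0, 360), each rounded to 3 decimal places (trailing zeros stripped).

Answer: -27.092 51.719 135

Derivation:
Executing turtle program step by step:
Start: pos=(-8,10), heading=135, pen down
FD 13: (-8,10) -> (-17.192,19.192) [heading=135, draw]
FD 20: (-17.192,19.192) -> (-31.335,33.335) [heading=135, draw]
RT 90: heading 135 -> 45
RT 270: heading 45 -> 135
FD 10: (-31.335,33.335) -> (-38.406,40.406) [heading=135, draw]
RT 90: heading 135 -> 45
FD 16: (-38.406,40.406) -> (-27.092,51.719) [heading=45, draw]
LT 270: heading 45 -> 315
PU: pen up
LT 180: heading 315 -> 135
Final: pos=(-27.092,51.719), heading=135, 4 segment(s) drawn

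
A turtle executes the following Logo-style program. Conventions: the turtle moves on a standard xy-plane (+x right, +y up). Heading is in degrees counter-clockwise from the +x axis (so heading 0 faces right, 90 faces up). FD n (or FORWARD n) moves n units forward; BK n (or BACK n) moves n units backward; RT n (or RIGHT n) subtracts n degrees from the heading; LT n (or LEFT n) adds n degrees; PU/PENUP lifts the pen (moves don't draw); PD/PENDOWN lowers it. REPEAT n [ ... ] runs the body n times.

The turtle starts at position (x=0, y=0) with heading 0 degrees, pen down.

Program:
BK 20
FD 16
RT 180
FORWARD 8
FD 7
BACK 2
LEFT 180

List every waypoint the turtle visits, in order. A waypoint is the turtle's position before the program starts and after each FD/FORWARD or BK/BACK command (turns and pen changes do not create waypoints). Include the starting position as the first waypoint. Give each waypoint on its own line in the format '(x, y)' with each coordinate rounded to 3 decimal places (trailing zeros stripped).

Executing turtle program step by step:
Start: pos=(0,0), heading=0, pen down
BK 20: (0,0) -> (-20,0) [heading=0, draw]
FD 16: (-20,0) -> (-4,0) [heading=0, draw]
RT 180: heading 0 -> 180
FD 8: (-4,0) -> (-12,0) [heading=180, draw]
FD 7: (-12,0) -> (-19,0) [heading=180, draw]
BK 2: (-19,0) -> (-17,0) [heading=180, draw]
LT 180: heading 180 -> 0
Final: pos=(-17,0), heading=0, 5 segment(s) drawn
Waypoints (6 total):
(0, 0)
(-20, 0)
(-4, 0)
(-12, 0)
(-19, 0)
(-17, 0)

Answer: (0, 0)
(-20, 0)
(-4, 0)
(-12, 0)
(-19, 0)
(-17, 0)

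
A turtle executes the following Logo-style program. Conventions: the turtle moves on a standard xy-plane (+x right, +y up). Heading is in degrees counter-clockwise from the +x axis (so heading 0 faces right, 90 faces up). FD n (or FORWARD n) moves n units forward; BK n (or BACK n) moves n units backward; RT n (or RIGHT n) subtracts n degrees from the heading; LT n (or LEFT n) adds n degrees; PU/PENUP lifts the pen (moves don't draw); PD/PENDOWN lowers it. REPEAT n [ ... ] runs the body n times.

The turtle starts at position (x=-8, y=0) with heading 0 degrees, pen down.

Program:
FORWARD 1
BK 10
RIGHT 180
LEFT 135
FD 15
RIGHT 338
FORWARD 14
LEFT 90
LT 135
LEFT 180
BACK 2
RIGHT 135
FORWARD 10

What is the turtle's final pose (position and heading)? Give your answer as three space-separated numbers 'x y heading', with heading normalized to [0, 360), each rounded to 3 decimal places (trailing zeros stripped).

Executing turtle program step by step:
Start: pos=(-8,0), heading=0, pen down
FD 1: (-8,0) -> (-7,0) [heading=0, draw]
BK 10: (-7,0) -> (-17,0) [heading=0, draw]
RT 180: heading 0 -> 180
LT 135: heading 180 -> 315
FD 15: (-17,0) -> (-6.393,-10.607) [heading=315, draw]
RT 338: heading 315 -> 337
FD 14: (-6.393,-10.607) -> (6.494,-16.077) [heading=337, draw]
LT 90: heading 337 -> 67
LT 135: heading 67 -> 202
LT 180: heading 202 -> 22
BK 2: (6.494,-16.077) -> (4.639,-16.826) [heading=22, draw]
RT 135: heading 22 -> 247
FD 10: (4.639,-16.826) -> (0.732,-26.031) [heading=247, draw]
Final: pos=(0.732,-26.031), heading=247, 6 segment(s) drawn

Answer: 0.732 -26.031 247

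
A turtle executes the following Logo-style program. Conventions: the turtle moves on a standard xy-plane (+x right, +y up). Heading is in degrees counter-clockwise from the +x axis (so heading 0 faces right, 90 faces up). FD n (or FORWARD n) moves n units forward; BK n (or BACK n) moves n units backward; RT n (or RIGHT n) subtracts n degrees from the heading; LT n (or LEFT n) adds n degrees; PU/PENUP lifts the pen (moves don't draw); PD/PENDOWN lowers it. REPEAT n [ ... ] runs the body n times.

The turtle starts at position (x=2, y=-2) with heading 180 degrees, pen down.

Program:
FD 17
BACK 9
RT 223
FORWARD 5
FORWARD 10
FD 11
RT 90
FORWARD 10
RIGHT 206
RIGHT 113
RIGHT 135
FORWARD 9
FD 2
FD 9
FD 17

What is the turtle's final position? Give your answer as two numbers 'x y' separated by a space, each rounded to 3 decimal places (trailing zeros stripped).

Answer: -19.039 0.015

Derivation:
Executing turtle program step by step:
Start: pos=(2,-2), heading=180, pen down
FD 17: (2,-2) -> (-15,-2) [heading=180, draw]
BK 9: (-15,-2) -> (-6,-2) [heading=180, draw]
RT 223: heading 180 -> 317
FD 5: (-6,-2) -> (-2.343,-5.41) [heading=317, draw]
FD 10: (-2.343,-5.41) -> (4.97,-12.23) [heading=317, draw]
FD 11: (4.97,-12.23) -> (13.015,-19.732) [heading=317, draw]
RT 90: heading 317 -> 227
FD 10: (13.015,-19.732) -> (6.195,-27.045) [heading=227, draw]
RT 206: heading 227 -> 21
RT 113: heading 21 -> 268
RT 135: heading 268 -> 133
FD 9: (6.195,-27.045) -> (0.057,-20.463) [heading=133, draw]
FD 2: (0.057,-20.463) -> (-1.307,-19.001) [heading=133, draw]
FD 9: (-1.307,-19.001) -> (-7.445,-12.418) [heading=133, draw]
FD 17: (-7.445,-12.418) -> (-19.039,0.015) [heading=133, draw]
Final: pos=(-19.039,0.015), heading=133, 10 segment(s) drawn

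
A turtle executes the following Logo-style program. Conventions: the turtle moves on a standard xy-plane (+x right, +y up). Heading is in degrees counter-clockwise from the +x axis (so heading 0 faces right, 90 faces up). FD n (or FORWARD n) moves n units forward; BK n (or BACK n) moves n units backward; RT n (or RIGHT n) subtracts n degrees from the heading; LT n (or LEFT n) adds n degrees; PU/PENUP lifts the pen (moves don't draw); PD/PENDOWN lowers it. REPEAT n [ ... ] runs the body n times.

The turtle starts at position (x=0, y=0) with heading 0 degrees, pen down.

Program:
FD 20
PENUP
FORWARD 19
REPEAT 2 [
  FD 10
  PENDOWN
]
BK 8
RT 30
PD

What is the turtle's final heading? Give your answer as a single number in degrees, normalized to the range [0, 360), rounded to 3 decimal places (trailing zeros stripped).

Executing turtle program step by step:
Start: pos=(0,0), heading=0, pen down
FD 20: (0,0) -> (20,0) [heading=0, draw]
PU: pen up
FD 19: (20,0) -> (39,0) [heading=0, move]
REPEAT 2 [
  -- iteration 1/2 --
  FD 10: (39,0) -> (49,0) [heading=0, move]
  PD: pen down
  -- iteration 2/2 --
  FD 10: (49,0) -> (59,0) [heading=0, draw]
  PD: pen down
]
BK 8: (59,0) -> (51,0) [heading=0, draw]
RT 30: heading 0 -> 330
PD: pen down
Final: pos=(51,0), heading=330, 3 segment(s) drawn

Answer: 330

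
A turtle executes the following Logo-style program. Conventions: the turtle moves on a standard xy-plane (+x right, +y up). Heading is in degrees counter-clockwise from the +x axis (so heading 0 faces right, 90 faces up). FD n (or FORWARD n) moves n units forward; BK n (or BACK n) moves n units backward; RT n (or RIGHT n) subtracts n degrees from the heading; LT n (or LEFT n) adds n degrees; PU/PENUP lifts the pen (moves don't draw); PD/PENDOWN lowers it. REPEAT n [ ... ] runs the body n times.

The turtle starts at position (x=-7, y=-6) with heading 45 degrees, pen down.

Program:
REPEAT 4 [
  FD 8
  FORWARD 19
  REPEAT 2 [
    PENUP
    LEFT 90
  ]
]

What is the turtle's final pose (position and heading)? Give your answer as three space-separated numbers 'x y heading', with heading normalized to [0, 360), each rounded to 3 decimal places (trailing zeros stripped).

Answer: -7 -6 45

Derivation:
Executing turtle program step by step:
Start: pos=(-7,-6), heading=45, pen down
REPEAT 4 [
  -- iteration 1/4 --
  FD 8: (-7,-6) -> (-1.343,-0.343) [heading=45, draw]
  FD 19: (-1.343,-0.343) -> (12.092,13.092) [heading=45, draw]
  REPEAT 2 [
    -- iteration 1/2 --
    PU: pen up
    LT 90: heading 45 -> 135
    -- iteration 2/2 --
    PU: pen up
    LT 90: heading 135 -> 225
  ]
  -- iteration 2/4 --
  FD 8: (12.092,13.092) -> (6.435,7.435) [heading=225, move]
  FD 19: (6.435,7.435) -> (-7,-6) [heading=225, move]
  REPEAT 2 [
    -- iteration 1/2 --
    PU: pen up
    LT 90: heading 225 -> 315
    -- iteration 2/2 --
    PU: pen up
    LT 90: heading 315 -> 45
  ]
  -- iteration 3/4 --
  FD 8: (-7,-6) -> (-1.343,-0.343) [heading=45, move]
  FD 19: (-1.343,-0.343) -> (12.092,13.092) [heading=45, move]
  REPEAT 2 [
    -- iteration 1/2 --
    PU: pen up
    LT 90: heading 45 -> 135
    -- iteration 2/2 --
    PU: pen up
    LT 90: heading 135 -> 225
  ]
  -- iteration 4/4 --
  FD 8: (12.092,13.092) -> (6.435,7.435) [heading=225, move]
  FD 19: (6.435,7.435) -> (-7,-6) [heading=225, move]
  REPEAT 2 [
    -- iteration 1/2 --
    PU: pen up
    LT 90: heading 225 -> 315
    -- iteration 2/2 --
    PU: pen up
    LT 90: heading 315 -> 45
  ]
]
Final: pos=(-7,-6), heading=45, 2 segment(s) drawn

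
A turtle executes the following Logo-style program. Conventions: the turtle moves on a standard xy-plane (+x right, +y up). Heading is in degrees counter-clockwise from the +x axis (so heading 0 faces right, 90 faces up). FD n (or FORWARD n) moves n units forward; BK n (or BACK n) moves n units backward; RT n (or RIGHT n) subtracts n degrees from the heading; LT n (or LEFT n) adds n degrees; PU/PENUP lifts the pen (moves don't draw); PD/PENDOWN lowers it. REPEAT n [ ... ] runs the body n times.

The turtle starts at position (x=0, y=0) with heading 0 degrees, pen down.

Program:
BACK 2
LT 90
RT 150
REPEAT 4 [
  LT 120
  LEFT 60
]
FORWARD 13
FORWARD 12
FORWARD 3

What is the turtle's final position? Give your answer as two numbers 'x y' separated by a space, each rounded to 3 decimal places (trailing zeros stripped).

Executing turtle program step by step:
Start: pos=(0,0), heading=0, pen down
BK 2: (0,0) -> (-2,0) [heading=0, draw]
LT 90: heading 0 -> 90
RT 150: heading 90 -> 300
REPEAT 4 [
  -- iteration 1/4 --
  LT 120: heading 300 -> 60
  LT 60: heading 60 -> 120
  -- iteration 2/4 --
  LT 120: heading 120 -> 240
  LT 60: heading 240 -> 300
  -- iteration 3/4 --
  LT 120: heading 300 -> 60
  LT 60: heading 60 -> 120
  -- iteration 4/4 --
  LT 120: heading 120 -> 240
  LT 60: heading 240 -> 300
]
FD 13: (-2,0) -> (4.5,-11.258) [heading=300, draw]
FD 12: (4.5,-11.258) -> (10.5,-21.651) [heading=300, draw]
FD 3: (10.5,-21.651) -> (12,-24.249) [heading=300, draw]
Final: pos=(12,-24.249), heading=300, 4 segment(s) drawn

Answer: 12 -24.249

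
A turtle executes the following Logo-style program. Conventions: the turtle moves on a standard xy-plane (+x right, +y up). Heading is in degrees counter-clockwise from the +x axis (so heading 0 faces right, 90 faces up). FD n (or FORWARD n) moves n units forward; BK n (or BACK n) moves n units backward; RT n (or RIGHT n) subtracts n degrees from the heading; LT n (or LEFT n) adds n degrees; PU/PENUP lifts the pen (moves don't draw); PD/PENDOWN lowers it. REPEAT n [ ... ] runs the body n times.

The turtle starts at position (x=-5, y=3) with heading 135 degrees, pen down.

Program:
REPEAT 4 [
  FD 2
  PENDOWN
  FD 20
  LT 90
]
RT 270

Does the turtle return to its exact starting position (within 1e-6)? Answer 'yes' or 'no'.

Executing turtle program step by step:
Start: pos=(-5,3), heading=135, pen down
REPEAT 4 [
  -- iteration 1/4 --
  FD 2: (-5,3) -> (-6.414,4.414) [heading=135, draw]
  PD: pen down
  FD 20: (-6.414,4.414) -> (-20.556,18.556) [heading=135, draw]
  LT 90: heading 135 -> 225
  -- iteration 2/4 --
  FD 2: (-20.556,18.556) -> (-21.971,17.142) [heading=225, draw]
  PD: pen down
  FD 20: (-21.971,17.142) -> (-36.113,3) [heading=225, draw]
  LT 90: heading 225 -> 315
  -- iteration 3/4 --
  FD 2: (-36.113,3) -> (-34.698,1.586) [heading=315, draw]
  PD: pen down
  FD 20: (-34.698,1.586) -> (-20.556,-12.556) [heading=315, draw]
  LT 90: heading 315 -> 45
  -- iteration 4/4 --
  FD 2: (-20.556,-12.556) -> (-19.142,-11.142) [heading=45, draw]
  PD: pen down
  FD 20: (-19.142,-11.142) -> (-5,3) [heading=45, draw]
  LT 90: heading 45 -> 135
]
RT 270: heading 135 -> 225
Final: pos=(-5,3), heading=225, 8 segment(s) drawn

Start position: (-5, 3)
Final position: (-5, 3)
Distance = 0; < 1e-6 -> CLOSED

Answer: yes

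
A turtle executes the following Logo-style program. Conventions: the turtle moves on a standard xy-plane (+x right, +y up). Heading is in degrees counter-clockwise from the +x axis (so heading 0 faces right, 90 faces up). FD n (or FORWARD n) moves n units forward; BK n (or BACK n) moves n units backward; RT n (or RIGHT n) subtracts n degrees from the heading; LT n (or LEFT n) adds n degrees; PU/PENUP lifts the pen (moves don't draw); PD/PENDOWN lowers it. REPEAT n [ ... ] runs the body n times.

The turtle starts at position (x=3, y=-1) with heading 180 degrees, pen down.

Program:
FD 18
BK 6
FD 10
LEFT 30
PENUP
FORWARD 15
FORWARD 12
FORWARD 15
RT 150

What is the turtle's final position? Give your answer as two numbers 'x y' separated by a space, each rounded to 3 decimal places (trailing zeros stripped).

Executing turtle program step by step:
Start: pos=(3,-1), heading=180, pen down
FD 18: (3,-1) -> (-15,-1) [heading=180, draw]
BK 6: (-15,-1) -> (-9,-1) [heading=180, draw]
FD 10: (-9,-1) -> (-19,-1) [heading=180, draw]
LT 30: heading 180 -> 210
PU: pen up
FD 15: (-19,-1) -> (-31.99,-8.5) [heading=210, move]
FD 12: (-31.99,-8.5) -> (-42.383,-14.5) [heading=210, move]
FD 15: (-42.383,-14.5) -> (-55.373,-22) [heading=210, move]
RT 150: heading 210 -> 60
Final: pos=(-55.373,-22), heading=60, 3 segment(s) drawn

Answer: -55.373 -22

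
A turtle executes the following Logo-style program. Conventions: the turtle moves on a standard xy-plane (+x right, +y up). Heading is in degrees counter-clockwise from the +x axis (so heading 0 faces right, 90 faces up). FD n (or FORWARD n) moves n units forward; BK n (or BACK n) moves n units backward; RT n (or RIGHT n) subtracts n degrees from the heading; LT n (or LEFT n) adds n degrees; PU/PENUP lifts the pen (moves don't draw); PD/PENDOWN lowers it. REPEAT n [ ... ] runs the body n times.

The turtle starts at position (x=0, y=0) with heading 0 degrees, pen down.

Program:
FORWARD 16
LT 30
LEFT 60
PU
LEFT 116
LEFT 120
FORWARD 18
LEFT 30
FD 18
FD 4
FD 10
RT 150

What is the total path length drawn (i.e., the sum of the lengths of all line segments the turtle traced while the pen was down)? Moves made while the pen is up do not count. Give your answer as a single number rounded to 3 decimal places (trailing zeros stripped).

Executing turtle program step by step:
Start: pos=(0,0), heading=0, pen down
FD 16: (0,0) -> (16,0) [heading=0, draw]
LT 30: heading 0 -> 30
LT 60: heading 30 -> 90
PU: pen up
LT 116: heading 90 -> 206
LT 120: heading 206 -> 326
FD 18: (16,0) -> (30.923,-10.065) [heading=326, move]
LT 30: heading 326 -> 356
FD 18: (30.923,-10.065) -> (48.879,-11.321) [heading=356, move]
FD 4: (48.879,-11.321) -> (52.869,-11.6) [heading=356, move]
FD 10: (52.869,-11.6) -> (62.845,-12.298) [heading=356, move]
RT 150: heading 356 -> 206
Final: pos=(62.845,-12.298), heading=206, 1 segment(s) drawn

Segment lengths:
  seg 1: (0,0) -> (16,0), length = 16
Total = 16

Answer: 16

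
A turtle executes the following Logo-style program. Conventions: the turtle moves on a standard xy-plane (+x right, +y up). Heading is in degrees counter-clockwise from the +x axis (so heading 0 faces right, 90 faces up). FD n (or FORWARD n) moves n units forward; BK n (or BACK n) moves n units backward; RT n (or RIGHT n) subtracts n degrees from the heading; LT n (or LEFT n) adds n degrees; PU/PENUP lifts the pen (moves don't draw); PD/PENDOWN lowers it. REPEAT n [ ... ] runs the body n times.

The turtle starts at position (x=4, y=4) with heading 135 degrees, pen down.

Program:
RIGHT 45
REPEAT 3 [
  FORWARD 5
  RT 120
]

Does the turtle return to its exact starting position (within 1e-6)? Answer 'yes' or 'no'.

Answer: yes

Derivation:
Executing turtle program step by step:
Start: pos=(4,4), heading=135, pen down
RT 45: heading 135 -> 90
REPEAT 3 [
  -- iteration 1/3 --
  FD 5: (4,4) -> (4,9) [heading=90, draw]
  RT 120: heading 90 -> 330
  -- iteration 2/3 --
  FD 5: (4,9) -> (8.33,6.5) [heading=330, draw]
  RT 120: heading 330 -> 210
  -- iteration 3/3 --
  FD 5: (8.33,6.5) -> (4,4) [heading=210, draw]
  RT 120: heading 210 -> 90
]
Final: pos=(4,4), heading=90, 3 segment(s) drawn

Start position: (4, 4)
Final position: (4, 4)
Distance = 0; < 1e-6 -> CLOSED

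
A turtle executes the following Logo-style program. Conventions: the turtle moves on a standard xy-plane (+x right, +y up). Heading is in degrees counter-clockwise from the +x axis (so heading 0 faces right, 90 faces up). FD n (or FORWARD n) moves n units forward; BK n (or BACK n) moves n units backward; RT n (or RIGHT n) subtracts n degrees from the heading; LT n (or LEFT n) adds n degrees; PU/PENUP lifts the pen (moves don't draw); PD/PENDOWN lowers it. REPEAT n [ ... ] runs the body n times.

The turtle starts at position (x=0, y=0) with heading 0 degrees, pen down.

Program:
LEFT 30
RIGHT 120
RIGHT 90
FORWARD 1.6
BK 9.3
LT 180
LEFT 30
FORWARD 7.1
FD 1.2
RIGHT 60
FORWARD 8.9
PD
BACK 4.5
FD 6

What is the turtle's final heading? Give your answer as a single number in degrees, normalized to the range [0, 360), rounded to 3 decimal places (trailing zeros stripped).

Answer: 330

Derivation:
Executing turtle program step by step:
Start: pos=(0,0), heading=0, pen down
LT 30: heading 0 -> 30
RT 120: heading 30 -> 270
RT 90: heading 270 -> 180
FD 1.6: (0,0) -> (-1.6,0) [heading=180, draw]
BK 9.3: (-1.6,0) -> (7.7,0) [heading=180, draw]
LT 180: heading 180 -> 0
LT 30: heading 0 -> 30
FD 7.1: (7.7,0) -> (13.849,3.55) [heading=30, draw]
FD 1.2: (13.849,3.55) -> (14.888,4.15) [heading=30, draw]
RT 60: heading 30 -> 330
FD 8.9: (14.888,4.15) -> (22.596,-0.3) [heading=330, draw]
PD: pen down
BK 4.5: (22.596,-0.3) -> (18.699,1.95) [heading=330, draw]
FD 6: (18.699,1.95) -> (23.895,-1.05) [heading=330, draw]
Final: pos=(23.895,-1.05), heading=330, 7 segment(s) drawn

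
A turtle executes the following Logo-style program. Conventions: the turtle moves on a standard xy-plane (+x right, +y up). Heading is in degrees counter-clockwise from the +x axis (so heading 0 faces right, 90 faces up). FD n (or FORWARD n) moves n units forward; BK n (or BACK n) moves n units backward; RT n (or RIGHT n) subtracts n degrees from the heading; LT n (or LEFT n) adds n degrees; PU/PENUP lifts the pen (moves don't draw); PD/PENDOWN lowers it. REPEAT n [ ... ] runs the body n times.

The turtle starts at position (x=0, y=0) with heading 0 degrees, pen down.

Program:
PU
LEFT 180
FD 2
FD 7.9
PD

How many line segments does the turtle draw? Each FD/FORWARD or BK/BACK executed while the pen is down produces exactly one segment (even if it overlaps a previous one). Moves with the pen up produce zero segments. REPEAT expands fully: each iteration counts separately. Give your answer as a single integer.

Answer: 0

Derivation:
Executing turtle program step by step:
Start: pos=(0,0), heading=0, pen down
PU: pen up
LT 180: heading 0 -> 180
FD 2: (0,0) -> (-2,0) [heading=180, move]
FD 7.9: (-2,0) -> (-9.9,0) [heading=180, move]
PD: pen down
Final: pos=(-9.9,0), heading=180, 0 segment(s) drawn
Segments drawn: 0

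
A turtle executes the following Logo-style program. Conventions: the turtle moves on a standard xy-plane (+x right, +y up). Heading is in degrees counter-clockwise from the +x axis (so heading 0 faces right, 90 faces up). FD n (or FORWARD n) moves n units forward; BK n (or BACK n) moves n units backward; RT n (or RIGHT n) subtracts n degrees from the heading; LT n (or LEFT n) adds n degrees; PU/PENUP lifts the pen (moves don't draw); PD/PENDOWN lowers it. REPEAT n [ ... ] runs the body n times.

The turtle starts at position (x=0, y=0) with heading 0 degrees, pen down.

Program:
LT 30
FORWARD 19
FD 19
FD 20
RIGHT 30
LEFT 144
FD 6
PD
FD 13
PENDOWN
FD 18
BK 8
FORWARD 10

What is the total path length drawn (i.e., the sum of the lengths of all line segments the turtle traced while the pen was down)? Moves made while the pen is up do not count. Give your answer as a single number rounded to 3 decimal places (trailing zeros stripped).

Executing turtle program step by step:
Start: pos=(0,0), heading=0, pen down
LT 30: heading 0 -> 30
FD 19: (0,0) -> (16.454,9.5) [heading=30, draw]
FD 19: (16.454,9.5) -> (32.909,19) [heading=30, draw]
FD 20: (32.909,19) -> (50.229,29) [heading=30, draw]
RT 30: heading 30 -> 0
LT 144: heading 0 -> 144
FD 6: (50.229,29) -> (45.375,32.527) [heading=144, draw]
PD: pen down
FD 13: (45.375,32.527) -> (34.858,40.168) [heading=144, draw]
PD: pen down
FD 18: (34.858,40.168) -> (20.296,50.748) [heading=144, draw]
BK 8: (20.296,50.748) -> (26.768,46.046) [heading=144, draw]
FD 10: (26.768,46.046) -> (18.678,51.924) [heading=144, draw]
Final: pos=(18.678,51.924), heading=144, 8 segment(s) drawn

Segment lengths:
  seg 1: (0,0) -> (16.454,9.5), length = 19
  seg 2: (16.454,9.5) -> (32.909,19), length = 19
  seg 3: (32.909,19) -> (50.229,29), length = 20
  seg 4: (50.229,29) -> (45.375,32.527), length = 6
  seg 5: (45.375,32.527) -> (34.858,40.168), length = 13
  seg 6: (34.858,40.168) -> (20.296,50.748), length = 18
  seg 7: (20.296,50.748) -> (26.768,46.046), length = 8
  seg 8: (26.768,46.046) -> (18.678,51.924), length = 10
Total = 113

Answer: 113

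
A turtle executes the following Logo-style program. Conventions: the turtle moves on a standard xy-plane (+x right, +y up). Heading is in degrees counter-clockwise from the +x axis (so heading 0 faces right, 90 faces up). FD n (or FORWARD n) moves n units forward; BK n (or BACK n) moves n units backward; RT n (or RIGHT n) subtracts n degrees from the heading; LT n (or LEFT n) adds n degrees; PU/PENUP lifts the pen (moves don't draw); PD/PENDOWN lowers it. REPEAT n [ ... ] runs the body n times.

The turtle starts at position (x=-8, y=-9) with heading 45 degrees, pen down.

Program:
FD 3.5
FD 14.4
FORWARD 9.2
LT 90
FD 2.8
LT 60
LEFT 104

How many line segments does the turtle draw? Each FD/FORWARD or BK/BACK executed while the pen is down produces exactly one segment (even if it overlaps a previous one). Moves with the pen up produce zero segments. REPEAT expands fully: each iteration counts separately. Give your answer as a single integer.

Executing turtle program step by step:
Start: pos=(-8,-9), heading=45, pen down
FD 3.5: (-8,-9) -> (-5.525,-6.525) [heading=45, draw]
FD 14.4: (-5.525,-6.525) -> (4.657,3.657) [heading=45, draw]
FD 9.2: (4.657,3.657) -> (11.163,10.163) [heading=45, draw]
LT 90: heading 45 -> 135
FD 2.8: (11.163,10.163) -> (9.183,12.142) [heading=135, draw]
LT 60: heading 135 -> 195
LT 104: heading 195 -> 299
Final: pos=(9.183,12.142), heading=299, 4 segment(s) drawn
Segments drawn: 4

Answer: 4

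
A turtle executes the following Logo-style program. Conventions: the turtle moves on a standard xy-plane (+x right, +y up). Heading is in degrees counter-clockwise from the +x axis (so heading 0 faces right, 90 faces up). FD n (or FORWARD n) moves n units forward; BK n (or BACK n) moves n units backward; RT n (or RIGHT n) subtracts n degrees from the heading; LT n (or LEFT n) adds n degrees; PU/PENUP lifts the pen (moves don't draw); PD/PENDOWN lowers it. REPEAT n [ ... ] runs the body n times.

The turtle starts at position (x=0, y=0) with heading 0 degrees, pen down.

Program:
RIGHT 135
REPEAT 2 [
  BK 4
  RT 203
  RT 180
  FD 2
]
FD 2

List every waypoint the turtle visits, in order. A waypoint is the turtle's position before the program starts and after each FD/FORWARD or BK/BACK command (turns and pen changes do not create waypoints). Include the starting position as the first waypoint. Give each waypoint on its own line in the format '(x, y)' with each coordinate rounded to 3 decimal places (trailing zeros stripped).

Answer: (0, 0)
(2.828, 2.828)
(0.974, 2.079)
(4.683, 3.578)
(2.683, 3.613)
(0.683, 3.647)

Derivation:
Executing turtle program step by step:
Start: pos=(0,0), heading=0, pen down
RT 135: heading 0 -> 225
REPEAT 2 [
  -- iteration 1/2 --
  BK 4: (0,0) -> (2.828,2.828) [heading=225, draw]
  RT 203: heading 225 -> 22
  RT 180: heading 22 -> 202
  FD 2: (2.828,2.828) -> (0.974,2.079) [heading=202, draw]
  -- iteration 2/2 --
  BK 4: (0.974,2.079) -> (4.683,3.578) [heading=202, draw]
  RT 203: heading 202 -> 359
  RT 180: heading 359 -> 179
  FD 2: (4.683,3.578) -> (2.683,3.613) [heading=179, draw]
]
FD 2: (2.683,3.613) -> (0.683,3.647) [heading=179, draw]
Final: pos=(0.683,3.647), heading=179, 5 segment(s) drawn
Waypoints (6 total):
(0, 0)
(2.828, 2.828)
(0.974, 2.079)
(4.683, 3.578)
(2.683, 3.613)
(0.683, 3.647)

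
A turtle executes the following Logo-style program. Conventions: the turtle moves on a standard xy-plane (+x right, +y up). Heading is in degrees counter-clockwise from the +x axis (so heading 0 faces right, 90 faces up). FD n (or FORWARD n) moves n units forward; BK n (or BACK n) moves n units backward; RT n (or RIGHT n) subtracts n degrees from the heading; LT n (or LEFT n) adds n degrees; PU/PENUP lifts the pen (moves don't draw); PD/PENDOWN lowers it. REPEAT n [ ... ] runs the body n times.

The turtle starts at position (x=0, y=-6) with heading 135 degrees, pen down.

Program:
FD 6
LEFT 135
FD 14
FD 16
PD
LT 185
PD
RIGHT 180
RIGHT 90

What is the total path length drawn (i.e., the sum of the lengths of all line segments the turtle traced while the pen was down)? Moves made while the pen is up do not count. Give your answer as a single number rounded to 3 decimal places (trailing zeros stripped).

Answer: 36

Derivation:
Executing turtle program step by step:
Start: pos=(0,-6), heading=135, pen down
FD 6: (0,-6) -> (-4.243,-1.757) [heading=135, draw]
LT 135: heading 135 -> 270
FD 14: (-4.243,-1.757) -> (-4.243,-15.757) [heading=270, draw]
FD 16: (-4.243,-15.757) -> (-4.243,-31.757) [heading=270, draw]
PD: pen down
LT 185: heading 270 -> 95
PD: pen down
RT 180: heading 95 -> 275
RT 90: heading 275 -> 185
Final: pos=(-4.243,-31.757), heading=185, 3 segment(s) drawn

Segment lengths:
  seg 1: (0,-6) -> (-4.243,-1.757), length = 6
  seg 2: (-4.243,-1.757) -> (-4.243,-15.757), length = 14
  seg 3: (-4.243,-15.757) -> (-4.243,-31.757), length = 16
Total = 36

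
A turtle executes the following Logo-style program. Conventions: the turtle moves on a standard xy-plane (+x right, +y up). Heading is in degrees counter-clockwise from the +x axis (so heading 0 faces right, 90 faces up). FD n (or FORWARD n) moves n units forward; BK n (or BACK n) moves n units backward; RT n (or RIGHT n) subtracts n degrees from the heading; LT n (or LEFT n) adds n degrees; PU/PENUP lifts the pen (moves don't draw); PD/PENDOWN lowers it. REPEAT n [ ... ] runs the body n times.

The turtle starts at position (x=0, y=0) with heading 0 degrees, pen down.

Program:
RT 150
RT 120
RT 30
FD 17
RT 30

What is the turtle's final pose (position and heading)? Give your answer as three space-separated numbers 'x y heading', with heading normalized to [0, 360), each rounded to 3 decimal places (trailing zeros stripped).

Answer: 8.5 14.722 30

Derivation:
Executing turtle program step by step:
Start: pos=(0,0), heading=0, pen down
RT 150: heading 0 -> 210
RT 120: heading 210 -> 90
RT 30: heading 90 -> 60
FD 17: (0,0) -> (8.5,14.722) [heading=60, draw]
RT 30: heading 60 -> 30
Final: pos=(8.5,14.722), heading=30, 1 segment(s) drawn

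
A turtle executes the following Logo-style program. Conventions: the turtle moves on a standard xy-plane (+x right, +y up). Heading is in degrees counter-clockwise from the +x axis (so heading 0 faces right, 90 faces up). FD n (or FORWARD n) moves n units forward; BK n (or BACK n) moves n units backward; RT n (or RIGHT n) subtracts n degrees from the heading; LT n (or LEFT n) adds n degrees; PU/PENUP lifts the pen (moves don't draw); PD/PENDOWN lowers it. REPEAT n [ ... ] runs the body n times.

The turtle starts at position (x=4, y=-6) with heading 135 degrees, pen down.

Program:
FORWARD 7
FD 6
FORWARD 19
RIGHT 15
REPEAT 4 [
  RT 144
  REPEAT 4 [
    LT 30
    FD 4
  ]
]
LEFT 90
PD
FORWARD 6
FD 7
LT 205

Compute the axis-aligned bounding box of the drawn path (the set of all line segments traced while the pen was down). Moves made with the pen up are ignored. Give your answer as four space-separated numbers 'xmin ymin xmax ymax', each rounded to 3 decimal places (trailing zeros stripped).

Answer: -18.627 -6 27.582 40.885

Derivation:
Executing turtle program step by step:
Start: pos=(4,-6), heading=135, pen down
FD 7: (4,-6) -> (-0.95,-1.05) [heading=135, draw]
FD 6: (-0.95,-1.05) -> (-5.192,3.192) [heading=135, draw]
FD 19: (-5.192,3.192) -> (-18.627,16.627) [heading=135, draw]
RT 15: heading 135 -> 120
REPEAT 4 [
  -- iteration 1/4 --
  RT 144: heading 120 -> 336
  REPEAT 4 [
    -- iteration 1/4 --
    LT 30: heading 336 -> 6
    FD 4: (-18.627,16.627) -> (-14.649,17.046) [heading=6, draw]
    -- iteration 2/4 --
    LT 30: heading 6 -> 36
    FD 4: (-14.649,17.046) -> (-11.413,19.397) [heading=36, draw]
    -- iteration 3/4 --
    LT 30: heading 36 -> 66
    FD 4: (-11.413,19.397) -> (-9.786,23.051) [heading=66, draw]
    -- iteration 4/4 --
    LT 30: heading 66 -> 96
    FD 4: (-9.786,23.051) -> (-10.204,27.029) [heading=96, draw]
  ]
  -- iteration 2/4 --
  RT 144: heading 96 -> 312
  REPEAT 4 [
    -- iteration 1/4 --
    LT 30: heading 312 -> 342
    FD 4: (-10.204,27.029) -> (-6.4,25.793) [heading=342, draw]
    -- iteration 2/4 --
    LT 30: heading 342 -> 12
    FD 4: (-6.4,25.793) -> (-2.488,26.625) [heading=12, draw]
    -- iteration 3/4 --
    LT 30: heading 12 -> 42
    FD 4: (-2.488,26.625) -> (0.485,29.301) [heading=42, draw]
    -- iteration 4/4 --
    LT 30: heading 42 -> 72
    FD 4: (0.485,29.301) -> (1.721,33.105) [heading=72, draw]
  ]
  -- iteration 3/4 --
  RT 144: heading 72 -> 288
  REPEAT 4 [
    -- iteration 1/4 --
    LT 30: heading 288 -> 318
    FD 4: (1.721,33.105) -> (4.694,30.429) [heading=318, draw]
    -- iteration 2/4 --
    LT 30: heading 318 -> 348
    FD 4: (4.694,30.429) -> (8.606,29.597) [heading=348, draw]
    -- iteration 3/4 --
    LT 30: heading 348 -> 18
    FD 4: (8.606,29.597) -> (12.41,30.833) [heading=18, draw]
    -- iteration 4/4 --
    LT 30: heading 18 -> 48
    FD 4: (12.41,30.833) -> (15.087,33.806) [heading=48, draw]
  ]
  -- iteration 4/4 --
  RT 144: heading 48 -> 264
  REPEAT 4 [
    -- iteration 1/4 --
    LT 30: heading 264 -> 294
    FD 4: (15.087,33.806) -> (16.714,30.152) [heading=294, draw]
    -- iteration 2/4 --
    LT 30: heading 294 -> 324
    FD 4: (16.714,30.152) -> (19.95,27.8) [heading=324, draw]
    -- iteration 3/4 --
    LT 30: heading 324 -> 354
    FD 4: (19.95,27.8) -> (23.928,27.382) [heading=354, draw]
    -- iteration 4/4 --
    LT 30: heading 354 -> 24
    FD 4: (23.928,27.382) -> (27.582,29.009) [heading=24, draw]
  ]
]
LT 90: heading 24 -> 114
PD: pen down
FD 6: (27.582,29.009) -> (25.142,34.491) [heading=114, draw]
FD 7: (25.142,34.491) -> (22.295,40.885) [heading=114, draw]
LT 205: heading 114 -> 319
Final: pos=(22.295,40.885), heading=319, 21 segment(s) drawn

Segment endpoints: x in {-18.627, -14.649, -11.413, -10.204, -9.786, -6.4, -5.192, -2.488, -0.95, 0.485, 1.721, 4, 4.694, 8.606, 12.41, 15.087, 16.714, 19.95, 22.295, 23.928, 25.142, 27.582}, y in {-6, -1.05, 3.192, 16.627, 17.046, 19.397, 23.051, 25.793, 26.625, 27.029, 27.382, 27.8, 29.009, 29.301, 29.597, 30.152, 30.429, 30.833, 33.105, 33.806, 34.491, 40.885}
xmin=-18.627, ymin=-6, xmax=27.582, ymax=40.885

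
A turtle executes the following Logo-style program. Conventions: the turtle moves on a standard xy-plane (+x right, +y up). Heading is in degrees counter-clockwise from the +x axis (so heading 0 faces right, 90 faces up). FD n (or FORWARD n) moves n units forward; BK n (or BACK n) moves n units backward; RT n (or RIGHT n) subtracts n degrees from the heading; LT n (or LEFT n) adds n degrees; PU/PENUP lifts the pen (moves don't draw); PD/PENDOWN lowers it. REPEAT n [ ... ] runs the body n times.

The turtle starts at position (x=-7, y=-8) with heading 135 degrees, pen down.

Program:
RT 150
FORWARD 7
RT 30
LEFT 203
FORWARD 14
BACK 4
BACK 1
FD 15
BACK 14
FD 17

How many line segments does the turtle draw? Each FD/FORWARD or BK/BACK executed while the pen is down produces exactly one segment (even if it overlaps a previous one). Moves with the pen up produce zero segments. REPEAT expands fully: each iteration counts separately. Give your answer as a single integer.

Answer: 7

Derivation:
Executing turtle program step by step:
Start: pos=(-7,-8), heading=135, pen down
RT 150: heading 135 -> 345
FD 7: (-7,-8) -> (-0.239,-9.812) [heading=345, draw]
RT 30: heading 345 -> 315
LT 203: heading 315 -> 158
FD 14: (-0.239,-9.812) -> (-13.219,-4.567) [heading=158, draw]
BK 4: (-13.219,-4.567) -> (-9.51,-6.066) [heading=158, draw]
BK 1: (-9.51,-6.066) -> (-8.583,-6.44) [heading=158, draw]
FD 15: (-8.583,-6.44) -> (-22.491,-0.821) [heading=158, draw]
BK 14: (-22.491,-0.821) -> (-9.51,-6.066) [heading=158, draw]
FD 17: (-9.51,-6.066) -> (-25.272,0.303) [heading=158, draw]
Final: pos=(-25.272,0.303), heading=158, 7 segment(s) drawn
Segments drawn: 7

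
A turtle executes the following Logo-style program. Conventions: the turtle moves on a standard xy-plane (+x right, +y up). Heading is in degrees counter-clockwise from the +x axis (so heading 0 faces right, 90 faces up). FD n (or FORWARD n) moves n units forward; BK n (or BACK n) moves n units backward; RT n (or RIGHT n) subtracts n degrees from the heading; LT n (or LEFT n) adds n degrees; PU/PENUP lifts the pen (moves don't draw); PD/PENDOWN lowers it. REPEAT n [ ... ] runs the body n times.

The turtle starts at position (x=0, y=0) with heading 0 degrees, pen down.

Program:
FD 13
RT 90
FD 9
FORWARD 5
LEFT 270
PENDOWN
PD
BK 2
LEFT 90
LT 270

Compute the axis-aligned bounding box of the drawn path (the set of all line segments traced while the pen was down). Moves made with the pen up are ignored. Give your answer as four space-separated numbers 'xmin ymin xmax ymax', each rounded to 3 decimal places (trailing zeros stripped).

Answer: 0 -14 15 0

Derivation:
Executing turtle program step by step:
Start: pos=(0,0), heading=0, pen down
FD 13: (0,0) -> (13,0) [heading=0, draw]
RT 90: heading 0 -> 270
FD 9: (13,0) -> (13,-9) [heading=270, draw]
FD 5: (13,-9) -> (13,-14) [heading=270, draw]
LT 270: heading 270 -> 180
PD: pen down
PD: pen down
BK 2: (13,-14) -> (15,-14) [heading=180, draw]
LT 90: heading 180 -> 270
LT 270: heading 270 -> 180
Final: pos=(15,-14), heading=180, 4 segment(s) drawn

Segment endpoints: x in {0, 13, 15}, y in {-14, -9, 0}
xmin=0, ymin=-14, xmax=15, ymax=0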